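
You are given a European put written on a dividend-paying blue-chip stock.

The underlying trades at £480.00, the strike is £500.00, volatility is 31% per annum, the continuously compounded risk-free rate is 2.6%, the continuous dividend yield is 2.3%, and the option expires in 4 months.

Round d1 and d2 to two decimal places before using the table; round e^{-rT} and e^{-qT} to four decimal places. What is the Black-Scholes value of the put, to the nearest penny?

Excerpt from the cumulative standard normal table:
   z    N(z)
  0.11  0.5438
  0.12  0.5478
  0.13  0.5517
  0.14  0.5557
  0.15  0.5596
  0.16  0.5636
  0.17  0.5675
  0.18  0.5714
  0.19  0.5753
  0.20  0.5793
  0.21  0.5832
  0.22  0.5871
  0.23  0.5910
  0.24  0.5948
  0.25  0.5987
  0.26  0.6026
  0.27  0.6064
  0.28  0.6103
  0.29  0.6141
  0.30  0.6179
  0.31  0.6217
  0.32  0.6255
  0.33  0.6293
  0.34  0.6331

£45.37

T = 0.3333;  σ√T = 0.1790
d₁ = [ln(480/500) + (0.026 − 0.023 + ½·0.31²)·0.3333] / (σ√T) = (-0.0408 + 0.0170) / 0.1790 = -0.1330 ⇒ -0.13
d₂ = -0.1330 − 0.1790 = -0.3120 ⇒ -0.31
e^(−qT) = e^(−0.023·0.3333) = 0.9924;  e^(−rT) = e^(−0.026·0.3333) = 0.9914
N(−d₂) = N(0.31) = 0.6217;  N(−d₁) = N(0.13) = 0.5517
P = 500·0.9914·0.6217 − 480·0.9924·0.5517 = 308.1767 − 262.8034 = 45.3733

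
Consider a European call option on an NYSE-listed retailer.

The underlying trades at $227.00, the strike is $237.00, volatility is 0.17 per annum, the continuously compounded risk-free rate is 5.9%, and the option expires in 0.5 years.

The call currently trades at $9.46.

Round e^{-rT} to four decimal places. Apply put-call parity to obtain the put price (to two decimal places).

e^(−rT) = e^(−0.059·0.5) = 0.9709
Put-call parity: C − P = S − K·e^(−rT) = 227 − 237·0.9709 = 227 − 230.1033 = -3.1033
P = C − (C − P) = 9.46 − (-3.1033) = 12.5633

$12.56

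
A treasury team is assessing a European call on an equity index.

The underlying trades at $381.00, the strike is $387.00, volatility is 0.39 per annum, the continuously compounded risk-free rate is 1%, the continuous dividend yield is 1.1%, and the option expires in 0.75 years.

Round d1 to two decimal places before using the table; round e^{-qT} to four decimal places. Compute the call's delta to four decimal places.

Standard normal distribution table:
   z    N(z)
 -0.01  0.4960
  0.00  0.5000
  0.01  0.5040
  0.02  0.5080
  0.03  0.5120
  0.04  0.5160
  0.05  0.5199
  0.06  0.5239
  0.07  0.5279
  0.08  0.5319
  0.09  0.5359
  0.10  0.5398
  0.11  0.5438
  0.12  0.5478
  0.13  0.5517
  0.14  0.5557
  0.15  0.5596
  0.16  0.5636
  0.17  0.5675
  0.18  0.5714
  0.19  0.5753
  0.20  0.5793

T = 0.75;  σ√T = 0.3377
d₁ = [ln(381/387) + (0.01 − 0.011 + 0.39²/2)·0.75] / 0.3377 = [-0.0156 + 0.0563] / 0.3377 = 0.1204 → 0.12
N(d₁) = N(0.12) = 0.5478
Δ_call = e^(−qT)·N(d₁) = 0.9918·0.5478 = 0.5433

0.5433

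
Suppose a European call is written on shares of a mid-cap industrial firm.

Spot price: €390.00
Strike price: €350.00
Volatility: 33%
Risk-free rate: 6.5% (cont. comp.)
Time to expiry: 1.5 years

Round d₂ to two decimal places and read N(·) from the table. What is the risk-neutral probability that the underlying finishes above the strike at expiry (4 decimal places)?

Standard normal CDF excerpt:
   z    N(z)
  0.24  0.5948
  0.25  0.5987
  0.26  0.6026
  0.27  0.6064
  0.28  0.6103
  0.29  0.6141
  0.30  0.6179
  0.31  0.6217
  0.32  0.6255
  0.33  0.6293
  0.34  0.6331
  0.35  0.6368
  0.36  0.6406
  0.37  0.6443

0.6217

σ√T = 0.33 × 1.2247 = 0.4042
d₁ = [ln(390/350) + (0.065 + ½·0.33²)·1.5] / (σ√T) = (0.1082 + 0.1792) / 0.4042 = 0.7111 → 0.71
d₂ = 0.7111 − 0.4042 = 0.3069 → 0.31
Pr(exercise) under Q = N(d₂) = 0.6217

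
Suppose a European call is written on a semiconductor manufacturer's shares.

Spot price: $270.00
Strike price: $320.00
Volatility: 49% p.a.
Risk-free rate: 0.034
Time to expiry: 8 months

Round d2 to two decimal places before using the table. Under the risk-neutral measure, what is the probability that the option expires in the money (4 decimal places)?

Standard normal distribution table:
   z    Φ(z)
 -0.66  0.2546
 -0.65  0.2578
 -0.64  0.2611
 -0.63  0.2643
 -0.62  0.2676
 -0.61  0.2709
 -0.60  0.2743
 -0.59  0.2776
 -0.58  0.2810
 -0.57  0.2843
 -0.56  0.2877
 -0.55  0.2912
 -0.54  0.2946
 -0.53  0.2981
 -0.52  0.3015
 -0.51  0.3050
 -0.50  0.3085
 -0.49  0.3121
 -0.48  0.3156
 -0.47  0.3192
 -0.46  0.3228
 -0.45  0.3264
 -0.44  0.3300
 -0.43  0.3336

T = 0.6667;  σ√T = 0.4001
d₁ = [ln(270/320) + (0.034 + ½·0.49²)·0.6667] / (σ√T) = (-0.1699 + 0.1027) / 0.4001 = -0.1680 ⇒ -0.17
d₂ = -0.1680 − 0.4001 = -0.5680 ⇒ -0.57
Pr(exercise) under Q = N(d₂) = 0.2843

0.2843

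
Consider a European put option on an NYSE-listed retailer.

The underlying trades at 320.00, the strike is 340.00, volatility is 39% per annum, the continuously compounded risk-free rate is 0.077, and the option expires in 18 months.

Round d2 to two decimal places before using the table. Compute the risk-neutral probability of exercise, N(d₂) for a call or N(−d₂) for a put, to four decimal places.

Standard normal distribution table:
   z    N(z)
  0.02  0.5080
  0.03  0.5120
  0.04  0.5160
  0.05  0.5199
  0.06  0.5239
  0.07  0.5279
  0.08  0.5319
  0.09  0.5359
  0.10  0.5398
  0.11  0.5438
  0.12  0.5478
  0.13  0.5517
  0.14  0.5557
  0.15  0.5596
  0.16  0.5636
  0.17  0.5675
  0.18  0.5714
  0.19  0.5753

0.5478

σ√T = 0.39 × 1.2247 = 0.4777
d₁ = [ln(320/340) + (0.077 + 0.39²/2)·1.5] / 0.4777 = [-0.0606 + 0.2296] / 0.4777 = 0.3537 which rounds to 0.35
d₂ = d₁ − σ√T = 0.3537 − 0.4777 = -0.1239 which rounds to -0.12
Pr(exercise) under Q = N(−d₂) = N(0.12) = 0.5478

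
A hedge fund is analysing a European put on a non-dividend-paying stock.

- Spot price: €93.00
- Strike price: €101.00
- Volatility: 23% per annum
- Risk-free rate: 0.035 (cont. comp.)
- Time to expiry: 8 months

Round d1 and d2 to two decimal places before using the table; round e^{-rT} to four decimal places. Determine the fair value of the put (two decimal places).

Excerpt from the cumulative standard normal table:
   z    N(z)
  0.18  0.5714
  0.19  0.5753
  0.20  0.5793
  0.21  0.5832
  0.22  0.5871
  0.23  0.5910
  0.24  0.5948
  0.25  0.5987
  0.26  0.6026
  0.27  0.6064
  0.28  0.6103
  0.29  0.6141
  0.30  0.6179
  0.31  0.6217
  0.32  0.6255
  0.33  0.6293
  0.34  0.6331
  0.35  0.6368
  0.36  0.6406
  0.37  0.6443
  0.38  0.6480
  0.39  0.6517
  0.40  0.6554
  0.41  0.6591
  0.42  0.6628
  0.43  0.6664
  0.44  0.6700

€10.43

σ√T = 0.23 × 0.8165 = 0.1878
ln(S/K) + (r + σ²/2)T = ln(93/101) + (0.035 + 0.23²/2)·0.6667 = -0.0825 + 0.0410 = -0.0416
d₁ = -0.0416 / 0.1878 = -0.2213 → -0.22
d₂ = d₁ − σ√T = -0.2213 − 0.1878 = -0.4091 → -0.41
exp(−rT) = exp(−0.035·0.6667) = 0.9769
N(−d₂) = N(0.41) = 0.6591;  N(−d₁) = N(0.22) = 0.5871
P = 101·0.9769·0.6591 − 93·0.5871 = 65.0314 − 54.6003 = 10.4311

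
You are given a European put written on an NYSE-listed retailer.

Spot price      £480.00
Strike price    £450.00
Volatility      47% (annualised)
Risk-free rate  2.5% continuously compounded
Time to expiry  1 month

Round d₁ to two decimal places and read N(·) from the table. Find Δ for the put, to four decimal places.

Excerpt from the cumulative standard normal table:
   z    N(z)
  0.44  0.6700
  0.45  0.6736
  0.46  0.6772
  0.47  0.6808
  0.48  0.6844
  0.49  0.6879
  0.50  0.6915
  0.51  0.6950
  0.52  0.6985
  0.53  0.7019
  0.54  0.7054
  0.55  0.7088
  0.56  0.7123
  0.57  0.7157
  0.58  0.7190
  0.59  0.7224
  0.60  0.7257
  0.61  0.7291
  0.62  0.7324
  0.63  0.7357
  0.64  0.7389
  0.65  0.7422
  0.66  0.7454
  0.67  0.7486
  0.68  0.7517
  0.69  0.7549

-0.2877

T = 0.08333;  σ√T = 0.1357
d₁ = [ln(480/450) + (0.025 + ½·0.47²)·0.08333] / (σ√T) = (0.0645 + 0.0113) / 0.1357 = 0.5589 → 0.56
N(d₁) = N(0.56) = 0.7123
Δ_put = N(d₁) − 1 = 0.7123 − 1 = -0.2877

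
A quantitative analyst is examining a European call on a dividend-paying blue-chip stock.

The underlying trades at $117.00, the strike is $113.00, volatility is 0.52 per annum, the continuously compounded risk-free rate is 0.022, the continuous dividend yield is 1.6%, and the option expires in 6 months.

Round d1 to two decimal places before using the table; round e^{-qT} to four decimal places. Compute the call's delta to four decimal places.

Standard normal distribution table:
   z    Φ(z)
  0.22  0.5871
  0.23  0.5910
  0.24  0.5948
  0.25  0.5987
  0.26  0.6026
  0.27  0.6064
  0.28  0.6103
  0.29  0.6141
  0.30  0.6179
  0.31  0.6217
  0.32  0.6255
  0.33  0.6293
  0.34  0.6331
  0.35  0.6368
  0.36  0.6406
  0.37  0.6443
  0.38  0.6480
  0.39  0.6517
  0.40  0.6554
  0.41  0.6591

σ√T = 0.52·√0.5 = 0.3677
ln(S/K) + (r − q + σ²/2)T = ln(117/113) + (0.022 − 0.016 + 0.52²/2)·0.5 = 0.0348 + 0.0706 = 0.1054
d₁ = 0.1054 / 0.3677 = 0.2866 which rounds to 0.29
N(d₁) = N(0.29) = 0.6141
Δ_call = e^(−qT)·N(d₁) = 0.9920·0.6141 = 0.6092

0.6092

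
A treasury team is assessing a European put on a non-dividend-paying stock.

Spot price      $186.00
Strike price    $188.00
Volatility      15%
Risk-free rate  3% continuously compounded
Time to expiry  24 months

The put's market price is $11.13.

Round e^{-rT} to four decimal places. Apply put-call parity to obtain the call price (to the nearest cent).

exp(−rT) = exp(−0.03·2) = 0.9418
Put-call parity: C − P = S − K·e^(−rT) = 186 − 188·0.9418 = 186 − 177.0584 = 8.9416
C = P + (C − P) = 11.13 + (8.9416) = 20.0716

$20.07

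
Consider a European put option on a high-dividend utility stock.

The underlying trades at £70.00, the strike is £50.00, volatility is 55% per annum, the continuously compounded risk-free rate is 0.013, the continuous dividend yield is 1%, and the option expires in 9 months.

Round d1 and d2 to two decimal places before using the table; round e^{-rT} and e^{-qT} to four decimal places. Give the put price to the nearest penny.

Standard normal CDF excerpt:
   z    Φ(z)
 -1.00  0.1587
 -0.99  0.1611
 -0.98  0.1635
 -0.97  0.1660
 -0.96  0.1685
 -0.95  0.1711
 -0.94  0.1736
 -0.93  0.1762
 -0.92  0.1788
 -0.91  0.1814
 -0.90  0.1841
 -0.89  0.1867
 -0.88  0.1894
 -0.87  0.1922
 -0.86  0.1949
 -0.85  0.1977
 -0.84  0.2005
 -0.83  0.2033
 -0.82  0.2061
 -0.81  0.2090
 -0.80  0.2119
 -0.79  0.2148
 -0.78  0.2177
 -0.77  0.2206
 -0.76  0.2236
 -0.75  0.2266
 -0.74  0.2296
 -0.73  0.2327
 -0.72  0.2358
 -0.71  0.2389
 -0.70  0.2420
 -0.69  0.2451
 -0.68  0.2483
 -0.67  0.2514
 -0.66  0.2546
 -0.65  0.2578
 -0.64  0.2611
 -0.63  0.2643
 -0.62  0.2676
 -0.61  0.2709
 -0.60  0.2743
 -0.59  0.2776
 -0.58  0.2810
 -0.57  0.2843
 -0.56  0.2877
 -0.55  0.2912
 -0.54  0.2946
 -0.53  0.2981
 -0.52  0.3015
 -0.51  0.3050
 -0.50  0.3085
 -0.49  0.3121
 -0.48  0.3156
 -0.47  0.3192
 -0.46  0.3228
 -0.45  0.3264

σ√T = 0.55 × 0.8660 = 0.4763
d₁ = [ln(70/50) + (0.013 − 0.01 + 0.55²/2)·0.75] / 0.4763 = [0.3365 + 0.1157] / 0.4763 = 0.9493 ≈ 0.95
d₂ = d₁ − σ√T = 0.9493 − 0.4763 = 0.4730 ≈ 0.47
e^(−qT) = e^(−0.01·0.75) = 0.9925;  e^(−rT) = e^(−0.013·0.75) = 0.9903
N(−d₂) = N(-0.47) = 0.3192;  N(−d₁) = N(-0.95) = 0.1711
P = 50·0.9903·0.3192 − 70·0.9925·0.1711 = 15.8052 − 11.8872 = 3.9180

£3.92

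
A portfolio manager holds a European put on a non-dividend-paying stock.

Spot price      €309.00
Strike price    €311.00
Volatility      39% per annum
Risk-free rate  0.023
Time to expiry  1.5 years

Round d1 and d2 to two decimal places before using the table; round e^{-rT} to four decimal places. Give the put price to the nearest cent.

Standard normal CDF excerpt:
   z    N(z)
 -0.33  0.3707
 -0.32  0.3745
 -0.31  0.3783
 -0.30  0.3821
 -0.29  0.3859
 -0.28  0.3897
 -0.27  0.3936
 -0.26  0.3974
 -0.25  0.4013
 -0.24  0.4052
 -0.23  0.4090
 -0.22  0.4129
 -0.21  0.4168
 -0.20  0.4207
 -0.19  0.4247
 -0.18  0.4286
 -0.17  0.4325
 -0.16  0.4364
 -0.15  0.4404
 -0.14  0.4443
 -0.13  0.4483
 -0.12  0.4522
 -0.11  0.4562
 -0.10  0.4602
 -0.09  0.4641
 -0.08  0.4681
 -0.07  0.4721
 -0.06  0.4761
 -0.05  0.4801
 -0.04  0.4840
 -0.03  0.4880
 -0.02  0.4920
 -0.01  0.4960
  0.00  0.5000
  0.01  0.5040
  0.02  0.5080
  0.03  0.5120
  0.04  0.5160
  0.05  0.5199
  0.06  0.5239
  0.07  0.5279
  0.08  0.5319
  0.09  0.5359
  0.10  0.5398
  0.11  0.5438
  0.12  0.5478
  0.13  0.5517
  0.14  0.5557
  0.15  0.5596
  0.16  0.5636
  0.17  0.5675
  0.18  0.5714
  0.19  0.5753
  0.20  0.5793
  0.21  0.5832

€53.61

σ√T = 0.39·√1.5 = 0.4777
d₁ = [ln(309/311) + (0.023 + ½·0.39²)·1.5] / (σ√T) = (-0.0065 + 0.1486) / 0.4777 = 0.2975 which rounds to 0.30
d₂ = 0.2975 − 0.4777 = -0.1801 which rounds to -0.18
exp(−rT) = exp(−0.023·1.5) = 0.9661
N(−d₂) = N(0.18) = 0.5714;  N(−d₁) = N(-0.30) = 0.3821
P = 311·0.9661·0.5714 − 309·0.3821 = 171.6812 − 118.0689 = 53.6123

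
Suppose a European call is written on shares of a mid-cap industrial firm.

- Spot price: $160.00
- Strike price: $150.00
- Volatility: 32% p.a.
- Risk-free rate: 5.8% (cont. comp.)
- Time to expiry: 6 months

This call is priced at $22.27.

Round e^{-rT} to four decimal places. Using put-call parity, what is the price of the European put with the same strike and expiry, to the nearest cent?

e^(−rT) = e^(−0.058·0.5) = 0.9714
Put-call parity: C − P = S − K·e^(−rT) = 160 − 150·0.9714 = 160 − 145.7100 = 14.2900
P = C − (C − P) = 22.27 − (14.2900) = 7.9800

$7.98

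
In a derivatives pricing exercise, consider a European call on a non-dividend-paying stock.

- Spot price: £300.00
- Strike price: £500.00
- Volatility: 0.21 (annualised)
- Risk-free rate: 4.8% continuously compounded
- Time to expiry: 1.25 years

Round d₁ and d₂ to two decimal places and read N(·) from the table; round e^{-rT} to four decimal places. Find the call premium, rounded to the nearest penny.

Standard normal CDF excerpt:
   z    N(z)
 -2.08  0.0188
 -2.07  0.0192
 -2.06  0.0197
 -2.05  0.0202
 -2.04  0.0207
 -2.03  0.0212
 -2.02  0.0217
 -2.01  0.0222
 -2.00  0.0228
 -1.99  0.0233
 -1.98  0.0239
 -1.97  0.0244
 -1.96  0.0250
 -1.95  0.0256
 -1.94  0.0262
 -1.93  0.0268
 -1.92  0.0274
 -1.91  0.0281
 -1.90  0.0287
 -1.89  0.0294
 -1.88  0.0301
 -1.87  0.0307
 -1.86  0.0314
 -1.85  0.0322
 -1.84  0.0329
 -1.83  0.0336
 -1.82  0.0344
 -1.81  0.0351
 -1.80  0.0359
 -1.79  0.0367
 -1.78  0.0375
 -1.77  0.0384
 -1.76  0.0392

£1.02

T = 1.25;  σ√T = 0.2348
d₁ = [ln(300/500) + (0.048 + 0.21²/2)·1.25] / 0.2348 = [-0.5108 + 0.0876] / 0.2348 = -1.8028 ≈ -1.80
d₂ = d₁ − σ√T = -1.8028 − 0.2348 = -2.0375 ≈ -2.04
exp(−rT) = exp(−0.048·1.25) = 0.9418
N(d₁) = N(-1.80) = 0.0359;  N(d₂) = N(-2.04) = 0.0207
C = 300·0.0359 − 500·0.9418·0.0207 = 10.7700 − 9.7476 = 1.0224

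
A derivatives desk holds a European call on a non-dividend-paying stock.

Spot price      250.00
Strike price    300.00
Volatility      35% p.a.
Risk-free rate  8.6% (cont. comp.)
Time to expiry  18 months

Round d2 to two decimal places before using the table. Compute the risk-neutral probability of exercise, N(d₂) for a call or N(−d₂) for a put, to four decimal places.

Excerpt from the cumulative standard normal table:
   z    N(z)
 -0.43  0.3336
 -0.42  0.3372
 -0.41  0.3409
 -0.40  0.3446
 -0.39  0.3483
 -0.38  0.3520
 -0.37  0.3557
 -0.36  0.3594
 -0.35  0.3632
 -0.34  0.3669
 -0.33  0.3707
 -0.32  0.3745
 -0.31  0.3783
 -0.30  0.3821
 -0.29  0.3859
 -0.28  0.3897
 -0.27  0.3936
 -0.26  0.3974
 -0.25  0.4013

σ√T = 0.35 × 1.2247 = 0.4287
d₁ = [ln(250/300) + (0.086 + 0.35²/2)·1.5] / 0.4287 = [-0.1823 + 0.2209] / 0.4287 = 0.0899 which rounds to 0.09
d₂ = d₁ − σ√T = 0.0899 − 0.4287 = -0.3387 which rounds to -0.34
Pr(exercise) under Q = N(d₂) = 0.3669

0.3669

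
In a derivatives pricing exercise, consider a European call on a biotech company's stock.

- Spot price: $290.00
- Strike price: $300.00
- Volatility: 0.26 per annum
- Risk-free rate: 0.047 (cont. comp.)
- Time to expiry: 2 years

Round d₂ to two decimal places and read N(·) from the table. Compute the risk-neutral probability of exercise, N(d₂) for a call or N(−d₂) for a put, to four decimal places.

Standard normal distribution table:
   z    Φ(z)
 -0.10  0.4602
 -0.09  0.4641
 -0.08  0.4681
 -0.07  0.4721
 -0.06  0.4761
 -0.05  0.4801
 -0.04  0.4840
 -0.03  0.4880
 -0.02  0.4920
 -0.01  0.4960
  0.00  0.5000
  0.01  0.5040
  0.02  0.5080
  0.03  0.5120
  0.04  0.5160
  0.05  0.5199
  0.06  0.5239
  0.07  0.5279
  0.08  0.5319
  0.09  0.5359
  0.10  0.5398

T = 2;  σ√T = 0.3677
d₁ = [ln(290/300) + (0.047 + 0.26²/2)·2] / 0.3677 = [-0.0339 + 0.1616] / 0.3677 = 0.3473 ⇒ 0.35
d₂ = d₁ − σ√T = 0.3473 − 0.3677 = -0.0204 ⇒ -0.02
Pr(exercise) under Q = N(d₂) = 0.4920

0.4920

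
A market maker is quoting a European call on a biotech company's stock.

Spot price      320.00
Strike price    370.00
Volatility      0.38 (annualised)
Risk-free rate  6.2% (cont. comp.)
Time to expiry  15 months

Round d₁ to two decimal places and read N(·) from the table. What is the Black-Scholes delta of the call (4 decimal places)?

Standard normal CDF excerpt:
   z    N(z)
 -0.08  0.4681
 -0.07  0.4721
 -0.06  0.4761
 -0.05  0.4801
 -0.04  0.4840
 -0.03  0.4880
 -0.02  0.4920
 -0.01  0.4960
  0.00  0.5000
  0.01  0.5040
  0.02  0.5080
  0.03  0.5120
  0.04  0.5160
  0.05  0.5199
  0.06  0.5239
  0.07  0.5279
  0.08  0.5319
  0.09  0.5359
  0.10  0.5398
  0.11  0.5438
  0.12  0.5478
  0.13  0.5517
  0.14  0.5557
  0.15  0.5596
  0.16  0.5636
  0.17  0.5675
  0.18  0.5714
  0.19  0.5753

0.5199

T = 1.25;  σ√T = 0.4249
d₁ = [ln(320/370) + (0.062 + 0.38²/2)·1.25] / 0.4249 = [-0.1452 + 0.1677] / 0.4249 = 0.0531 → 0.05
N(d₁) = N(0.05) = 0.5199
Δ_call = N(d₁) = 0.5199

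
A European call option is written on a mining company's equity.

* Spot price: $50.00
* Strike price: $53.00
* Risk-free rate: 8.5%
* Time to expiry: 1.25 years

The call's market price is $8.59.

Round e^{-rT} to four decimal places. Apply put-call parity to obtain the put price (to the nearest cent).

exp(−rT) = exp(−0.085·1.25) = 0.8992
Put-call parity: C − P = S − K·e^(−rT) = 50 − 53·0.8992 = 50 − 47.6576 = 2.3424
P = C − (C − P) = 8.59 − (2.3424) = 6.2476

$6.25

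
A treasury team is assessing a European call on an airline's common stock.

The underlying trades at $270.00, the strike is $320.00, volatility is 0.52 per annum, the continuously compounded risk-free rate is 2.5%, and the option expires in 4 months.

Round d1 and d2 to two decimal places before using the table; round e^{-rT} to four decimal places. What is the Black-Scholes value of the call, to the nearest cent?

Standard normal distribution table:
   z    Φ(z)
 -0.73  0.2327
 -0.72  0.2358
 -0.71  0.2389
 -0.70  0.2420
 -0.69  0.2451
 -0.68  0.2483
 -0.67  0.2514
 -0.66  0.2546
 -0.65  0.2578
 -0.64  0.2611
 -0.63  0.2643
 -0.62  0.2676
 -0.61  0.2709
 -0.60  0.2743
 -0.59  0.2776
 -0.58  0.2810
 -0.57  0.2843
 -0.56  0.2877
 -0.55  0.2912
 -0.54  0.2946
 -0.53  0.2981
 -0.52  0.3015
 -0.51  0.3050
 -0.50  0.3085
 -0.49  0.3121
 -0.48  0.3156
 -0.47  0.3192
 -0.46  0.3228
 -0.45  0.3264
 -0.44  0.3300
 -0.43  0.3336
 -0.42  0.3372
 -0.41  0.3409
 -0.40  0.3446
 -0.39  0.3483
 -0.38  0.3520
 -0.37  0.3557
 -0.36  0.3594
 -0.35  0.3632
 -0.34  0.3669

T = 0.3333;  σ√T = 0.3002
ln(S/K) + (r + σ²/2)T = ln(270/320) + (0.025 + 0.52²/2)·0.3333 = -0.1699 + 0.0534 = -0.1165
d₁ = -0.1165 / 0.3002 = -0.3880 ⇒ -0.39
d₂ = d₁ − σ√T = -0.3880 − 0.3002 = -0.6883 ⇒ -0.69
exp(−rT) = exp(−0.025·0.3333) = 0.9917
C = 270·N(-0.39) − 320·0.9917·N(-0.69) = 270·0.3483 − 320·0.9917·0.2451 = 94.0410 − 77.7810 = 16.2600

$16.26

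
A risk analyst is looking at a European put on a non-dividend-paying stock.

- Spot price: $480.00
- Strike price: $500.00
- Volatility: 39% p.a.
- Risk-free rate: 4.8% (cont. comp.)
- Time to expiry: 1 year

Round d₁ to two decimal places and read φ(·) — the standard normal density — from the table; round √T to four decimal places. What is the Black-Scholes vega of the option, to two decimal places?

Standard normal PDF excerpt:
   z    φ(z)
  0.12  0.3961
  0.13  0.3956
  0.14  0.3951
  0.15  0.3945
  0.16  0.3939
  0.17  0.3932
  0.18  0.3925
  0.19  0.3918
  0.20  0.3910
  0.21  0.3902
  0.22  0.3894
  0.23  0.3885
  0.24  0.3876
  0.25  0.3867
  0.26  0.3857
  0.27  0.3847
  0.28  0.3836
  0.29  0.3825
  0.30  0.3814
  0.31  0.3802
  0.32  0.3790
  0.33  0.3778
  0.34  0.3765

187.30

σ√T = 0.39 × 1.0000 = 0.3900
d₁ = [ln(480/500) + (0.048 + ½·0.39²)·1] / (σ√T) = (-0.0408 + 0.1241) / 0.3900 = 0.2134 → 0.21
√T = √1 = 1.0000
φ(d₁) = φ(0.21) = 0.3902
vega = S·φ(d₁)·√T = 480·0.3902·1.0000 = 187.2960
(Call and put vega coincide under Black-Scholes.)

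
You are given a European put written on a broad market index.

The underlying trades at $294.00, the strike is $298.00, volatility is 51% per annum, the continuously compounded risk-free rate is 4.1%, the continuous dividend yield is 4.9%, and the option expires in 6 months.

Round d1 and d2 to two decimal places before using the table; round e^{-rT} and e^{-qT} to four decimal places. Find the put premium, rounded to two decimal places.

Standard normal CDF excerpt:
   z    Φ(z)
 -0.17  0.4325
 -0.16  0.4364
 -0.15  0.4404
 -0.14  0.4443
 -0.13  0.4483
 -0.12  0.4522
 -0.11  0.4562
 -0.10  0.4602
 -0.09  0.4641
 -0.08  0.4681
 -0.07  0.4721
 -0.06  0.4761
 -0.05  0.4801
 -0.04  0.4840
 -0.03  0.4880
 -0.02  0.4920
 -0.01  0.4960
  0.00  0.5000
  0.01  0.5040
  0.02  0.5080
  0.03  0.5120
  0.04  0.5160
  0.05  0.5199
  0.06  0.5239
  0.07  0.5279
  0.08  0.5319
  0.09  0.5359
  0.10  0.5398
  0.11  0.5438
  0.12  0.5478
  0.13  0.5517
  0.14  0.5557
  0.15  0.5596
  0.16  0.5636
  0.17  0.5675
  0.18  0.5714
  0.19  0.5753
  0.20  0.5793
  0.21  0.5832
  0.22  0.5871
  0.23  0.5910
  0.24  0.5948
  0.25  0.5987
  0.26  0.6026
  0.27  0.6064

$43.93

σ√T = 0.51 × 0.7071 = 0.3606
d₁ = [ln(294/298) + (0.041 − 0.049 + 0.51²/2)·0.5] / 0.3606 = [-0.0135 + 0.0610] / 0.3606 = 0.1317 → 0.13
d₂ = d₁ − σ√T = 0.1317 − 0.3606 = -0.2289 → -0.23
e^(−qT) = e^(−0.049·0.5) = 0.9758;  e^(−rT) = e^(−0.041·0.5) = 0.9797
P = 298·0.9797·N(0.23) − 294·0.9758·N(-0.13) = 298·0.9797·0.5910 − 294·0.9758·0.4483 = 172.5428 − 128.6106 = 43.9322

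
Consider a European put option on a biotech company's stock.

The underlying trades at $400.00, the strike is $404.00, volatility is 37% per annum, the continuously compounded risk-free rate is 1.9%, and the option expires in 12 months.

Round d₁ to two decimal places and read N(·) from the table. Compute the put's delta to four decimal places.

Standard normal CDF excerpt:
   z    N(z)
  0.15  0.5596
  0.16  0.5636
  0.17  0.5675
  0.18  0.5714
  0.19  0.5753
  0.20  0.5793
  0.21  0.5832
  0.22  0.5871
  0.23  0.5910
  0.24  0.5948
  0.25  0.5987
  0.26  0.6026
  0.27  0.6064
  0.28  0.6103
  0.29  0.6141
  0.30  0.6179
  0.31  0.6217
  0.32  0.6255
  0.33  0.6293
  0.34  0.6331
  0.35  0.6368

σ√T = 0.37·√1 = 0.3700
d₁ = [ln(400/404) + (0.019 + 0.37²/2)·1] / 0.3700 = [-0.0100 + 0.0874] / 0.3700 = 0.2095 → 0.21
N(d₁) = N(0.21) = 0.5832
Δ_put = N(d₁) − 1 = 0.5832 − 1 = -0.4168

-0.4168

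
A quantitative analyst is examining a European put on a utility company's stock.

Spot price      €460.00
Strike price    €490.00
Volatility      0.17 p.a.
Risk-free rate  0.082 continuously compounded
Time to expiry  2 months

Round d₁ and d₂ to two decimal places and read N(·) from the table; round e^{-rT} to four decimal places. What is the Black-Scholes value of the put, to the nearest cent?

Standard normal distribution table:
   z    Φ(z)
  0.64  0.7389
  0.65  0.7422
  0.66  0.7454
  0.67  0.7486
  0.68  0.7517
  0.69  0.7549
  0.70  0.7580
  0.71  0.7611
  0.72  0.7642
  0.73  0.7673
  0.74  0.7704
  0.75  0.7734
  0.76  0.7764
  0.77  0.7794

σ√T = 0.17 × 0.4082 = 0.0694
d₁ = [ln(460/490) + (0.082 + ½·0.17²)·0.1667] / (σ√T) = (-0.0632 + 0.0161) / 0.0694 = -0.6787 → -0.68
d₂ = -0.6787 − 0.0694 = -0.7481 → -0.75
exp(−rT) = exp(−0.082·0.1667) = 0.9864
N(−d₂) = N(0.75) = 0.7734;  N(−d₁) = N(0.68) = 0.7517
P = 490·0.9864·0.7734 − 460·0.7517 = 373.8121 − 345.7820 = 28.0301

€28.03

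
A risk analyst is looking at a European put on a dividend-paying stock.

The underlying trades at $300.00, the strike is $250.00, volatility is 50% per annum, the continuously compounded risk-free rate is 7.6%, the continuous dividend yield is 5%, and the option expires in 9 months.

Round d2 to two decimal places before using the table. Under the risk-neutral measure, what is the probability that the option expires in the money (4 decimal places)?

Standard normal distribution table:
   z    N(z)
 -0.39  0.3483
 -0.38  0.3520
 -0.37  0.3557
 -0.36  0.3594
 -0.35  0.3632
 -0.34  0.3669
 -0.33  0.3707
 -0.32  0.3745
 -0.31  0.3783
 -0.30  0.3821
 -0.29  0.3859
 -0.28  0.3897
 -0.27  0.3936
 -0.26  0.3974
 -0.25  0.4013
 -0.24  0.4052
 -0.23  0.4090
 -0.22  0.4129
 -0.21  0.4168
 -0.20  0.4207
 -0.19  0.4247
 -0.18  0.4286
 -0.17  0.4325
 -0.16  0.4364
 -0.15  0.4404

σ√T = 0.5·√0.75 = 0.4330
d₁ = [ln(300/250) + (0.076 − 0.05 + ½·0.5²)·0.75] / (σ√T) = (0.1823 + 0.1132) / 0.4330 = 0.6826 ≈ 0.68
d₂ = 0.6826 − 0.4330 = 0.2496 ≈ 0.25
Pr(exercise) under Q = N(−d₂) = N(-0.25) = 0.4013

0.4013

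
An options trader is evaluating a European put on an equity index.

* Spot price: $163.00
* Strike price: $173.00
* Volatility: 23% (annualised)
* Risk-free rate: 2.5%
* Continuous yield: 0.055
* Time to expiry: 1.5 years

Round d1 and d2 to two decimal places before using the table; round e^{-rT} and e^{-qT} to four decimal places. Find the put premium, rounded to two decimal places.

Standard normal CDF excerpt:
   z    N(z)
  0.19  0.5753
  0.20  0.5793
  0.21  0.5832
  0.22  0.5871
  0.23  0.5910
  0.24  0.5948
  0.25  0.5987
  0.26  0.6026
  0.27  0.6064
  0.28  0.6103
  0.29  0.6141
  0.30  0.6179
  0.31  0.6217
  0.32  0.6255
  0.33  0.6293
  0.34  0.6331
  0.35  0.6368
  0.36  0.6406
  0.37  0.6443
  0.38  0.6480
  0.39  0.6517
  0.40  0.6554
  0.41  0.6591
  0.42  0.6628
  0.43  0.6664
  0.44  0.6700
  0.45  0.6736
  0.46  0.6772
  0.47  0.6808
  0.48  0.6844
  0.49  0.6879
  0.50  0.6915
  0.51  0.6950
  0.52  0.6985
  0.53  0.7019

σ√T = 0.23 × 1.2247 = 0.2817
ln(S/K) + (r − q + σ²/2)T = ln(163/173) + (0.025 − 0.055 + 0.23²/2)·1.5 = -0.0595 − 0.0053 = -0.0649
d₁ = -0.0649 / 0.2817 = -0.2303 ⇒ -0.23
d₂ = d₁ − σ√T = -0.2303 − 0.2817 = -0.5120 ⇒ -0.51
exp(−qT) = exp(−0.055·1.5) = 0.9208;  exp(−rT) = exp(−0.025·1.5) = 0.9632
N(−d₂) = N(0.51) = 0.6950;  N(−d₁) = N(0.23) = 0.5910
P = 173·0.9632·0.6950 − 163·0.9208·0.5910 = 115.8104 − 88.7034 = 27.1069

$27.11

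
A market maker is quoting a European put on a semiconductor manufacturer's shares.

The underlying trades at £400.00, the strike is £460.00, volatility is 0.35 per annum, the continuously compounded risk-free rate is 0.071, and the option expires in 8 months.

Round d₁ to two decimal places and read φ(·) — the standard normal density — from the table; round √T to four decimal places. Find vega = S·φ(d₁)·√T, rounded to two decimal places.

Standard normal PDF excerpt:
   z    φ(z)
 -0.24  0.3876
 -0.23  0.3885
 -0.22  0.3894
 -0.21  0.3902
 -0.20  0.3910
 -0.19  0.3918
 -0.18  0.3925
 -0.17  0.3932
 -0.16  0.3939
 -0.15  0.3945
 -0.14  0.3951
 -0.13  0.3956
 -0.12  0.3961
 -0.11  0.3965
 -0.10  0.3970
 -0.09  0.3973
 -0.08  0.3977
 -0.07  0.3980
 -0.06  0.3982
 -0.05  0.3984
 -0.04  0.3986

σ√T = 0.35 × 0.8165 = 0.2858
ln(S/K) + (r + σ²/2)T = ln(400/460) + (0.071 + 0.35²/2)·0.6667 = -0.1398 + 0.0882 = -0.0516
d₁ = -0.0516 / 0.2858 = -0.1805 which rounds to -0.18
√T = √0.6667 = 0.8165
φ(d₁) = φ(-0.18) = 0.3925
vega = S·φ(d₁)·√T = 400·0.3925·0.8165 = 128.1905
(The call has the same vega.)

128.19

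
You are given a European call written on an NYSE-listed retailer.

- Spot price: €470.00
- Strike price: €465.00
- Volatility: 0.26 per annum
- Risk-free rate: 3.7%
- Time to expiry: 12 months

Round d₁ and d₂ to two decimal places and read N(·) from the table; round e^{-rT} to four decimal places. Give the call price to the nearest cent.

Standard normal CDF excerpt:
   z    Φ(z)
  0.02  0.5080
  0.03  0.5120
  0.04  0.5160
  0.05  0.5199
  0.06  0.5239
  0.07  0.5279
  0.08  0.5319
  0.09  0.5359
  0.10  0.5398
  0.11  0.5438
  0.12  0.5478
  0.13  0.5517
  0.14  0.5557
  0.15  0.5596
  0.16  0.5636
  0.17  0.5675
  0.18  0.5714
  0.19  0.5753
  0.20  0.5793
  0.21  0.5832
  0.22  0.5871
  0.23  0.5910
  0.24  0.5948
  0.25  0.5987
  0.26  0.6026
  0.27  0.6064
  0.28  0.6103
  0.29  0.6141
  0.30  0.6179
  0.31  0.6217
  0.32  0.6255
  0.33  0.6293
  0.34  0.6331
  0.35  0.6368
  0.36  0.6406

σ√T = 0.26 × 1.0000 = 0.2600
ln(S/K) + (r + σ²/2)T = ln(470/465) + (0.037 + 0.26²/2)·1 = 0.0107 + 0.0708 = 0.0815
d₁ = 0.0815 / 0.2600 = 0.3134 → 0.31
d₂ = d₁ − σ√T = 0.3134 − 0.2600 = 0.0534 → 0.05
exp(−rT) = exp(−0.037·1) = 0.9637
N(d₁) = N(0.31) = 0.6217;  N(d₂) = N(0.05) = 0.5199
C = 470·0.6217 − 465·0.9637·0.5199 = 292.1990 − 232.9778 = 59.2212

€59.22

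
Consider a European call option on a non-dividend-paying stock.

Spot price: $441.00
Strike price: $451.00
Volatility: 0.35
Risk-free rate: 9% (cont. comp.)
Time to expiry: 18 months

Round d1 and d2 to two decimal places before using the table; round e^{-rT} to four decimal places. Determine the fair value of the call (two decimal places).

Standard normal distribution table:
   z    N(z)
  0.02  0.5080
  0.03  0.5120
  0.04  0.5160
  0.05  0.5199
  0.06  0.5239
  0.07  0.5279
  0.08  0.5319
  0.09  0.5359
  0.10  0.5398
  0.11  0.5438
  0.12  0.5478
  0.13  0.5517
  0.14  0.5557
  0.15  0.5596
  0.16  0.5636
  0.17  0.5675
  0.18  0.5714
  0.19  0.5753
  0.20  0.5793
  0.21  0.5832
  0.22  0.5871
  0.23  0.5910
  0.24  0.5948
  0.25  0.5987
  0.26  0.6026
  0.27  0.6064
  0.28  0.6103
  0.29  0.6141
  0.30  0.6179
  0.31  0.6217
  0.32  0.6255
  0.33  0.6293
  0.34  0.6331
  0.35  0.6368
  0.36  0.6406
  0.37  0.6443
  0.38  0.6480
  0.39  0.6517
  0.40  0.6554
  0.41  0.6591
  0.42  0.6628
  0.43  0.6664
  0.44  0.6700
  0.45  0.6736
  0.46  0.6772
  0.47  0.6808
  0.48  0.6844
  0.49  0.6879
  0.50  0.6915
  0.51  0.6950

σ√T = 0.35·√1.5 = 0.4287
ln(S/K) + (r + σ²/2)T = ln(441/451) + (0.09 + 0.35²/2)·1.5 = -0.0224 + 0.2269 = 0.2045
d₁ = 0.2045 / 0.4287 = 0.4770 ≈ 0.48
d₂ = d₁ − σ√T = 0.4770 − 0.4287 = 0.0483 ≈ 0.05
e^(−rT) = e^(−0.09·1.5) = 0.8737
N(d₁) = N(0.48) = 0.6844;  N(d₂) = N(0.05) = 0.5199
C = 441·0.6844 − 451·0.8737·0.5199 = 301.8204 − 204.8607 = 96.9597

$96.96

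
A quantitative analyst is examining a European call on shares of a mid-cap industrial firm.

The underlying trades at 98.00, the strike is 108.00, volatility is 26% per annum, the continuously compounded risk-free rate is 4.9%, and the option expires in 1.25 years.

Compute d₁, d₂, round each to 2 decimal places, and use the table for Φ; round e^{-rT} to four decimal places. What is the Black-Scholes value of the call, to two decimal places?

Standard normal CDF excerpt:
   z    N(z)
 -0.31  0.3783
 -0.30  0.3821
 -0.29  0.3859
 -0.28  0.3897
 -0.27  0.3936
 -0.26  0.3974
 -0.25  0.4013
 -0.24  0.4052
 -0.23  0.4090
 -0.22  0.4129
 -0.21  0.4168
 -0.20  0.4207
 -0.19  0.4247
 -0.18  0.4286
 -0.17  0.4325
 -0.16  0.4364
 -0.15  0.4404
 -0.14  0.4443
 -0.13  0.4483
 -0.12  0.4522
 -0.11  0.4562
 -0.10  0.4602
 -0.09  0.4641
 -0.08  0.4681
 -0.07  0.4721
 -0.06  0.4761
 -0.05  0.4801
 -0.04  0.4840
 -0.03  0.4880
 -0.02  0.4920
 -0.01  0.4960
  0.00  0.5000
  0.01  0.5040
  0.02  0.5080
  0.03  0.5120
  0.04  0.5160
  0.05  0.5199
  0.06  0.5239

σ√T = 0.26·√1.25 = 0.2907
d₁ = [ln(98/108) + (0.049 + 0.26²/2)·1.25] / 0.2907 = [-0.0972 + 0.1035] / 0.2907 = 0.0218 which rounds to 0.02
d₂ = d₁ − σ√T = 0.0218 − 0.2907 = -0.2689 which rounds to -0.27
exp(−rT) = exp(−0.049·1.25) = 0.9406
N(d₁) = N(0.02) = 0.5080;  N(d₂) = N(-0.27) = 0.3936
C = 98·0.5080 − 108·0.9406·0.3936 = 49.7840 − 39.9838 = 9.8002

9.80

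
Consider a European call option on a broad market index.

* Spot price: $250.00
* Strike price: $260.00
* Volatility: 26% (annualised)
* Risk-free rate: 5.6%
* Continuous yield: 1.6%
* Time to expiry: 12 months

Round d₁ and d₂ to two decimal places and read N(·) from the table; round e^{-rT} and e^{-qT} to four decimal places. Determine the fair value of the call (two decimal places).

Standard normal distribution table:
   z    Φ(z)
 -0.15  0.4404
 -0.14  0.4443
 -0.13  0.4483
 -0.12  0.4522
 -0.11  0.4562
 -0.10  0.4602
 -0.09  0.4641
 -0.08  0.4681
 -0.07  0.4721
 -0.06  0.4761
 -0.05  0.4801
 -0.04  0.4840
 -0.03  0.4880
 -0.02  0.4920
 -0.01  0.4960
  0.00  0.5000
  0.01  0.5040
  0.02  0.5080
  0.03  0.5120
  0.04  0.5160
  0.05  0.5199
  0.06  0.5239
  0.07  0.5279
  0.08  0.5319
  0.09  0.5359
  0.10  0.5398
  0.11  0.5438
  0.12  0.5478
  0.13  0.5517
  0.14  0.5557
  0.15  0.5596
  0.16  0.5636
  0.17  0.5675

σ√T = 0.26·√1 = 0.2600
d₁ = [ln(250/260) + (0.056 − 0.016 + ½·0.26²)·1] / (σ√T) = (-0.0392 + 0.0738) / 0.2600 = 0.1330 ⇒ 0.13
d₂ = 0.1330 − 0.2600 = -0.1270 ⇒ -0.13
e^(−qT) = e^(−0.016·1) = 0.9841;  e^(−rT) = e^(−0.056·1) = 0.9455
C = 250·0.9841·N(0.13) − 260·0.9455·N(-0.13) = 250·0.9841·0.5517 − 260·0.9455·0.4483 = 135.7320 − 110.2056 = 25.5264

$25.53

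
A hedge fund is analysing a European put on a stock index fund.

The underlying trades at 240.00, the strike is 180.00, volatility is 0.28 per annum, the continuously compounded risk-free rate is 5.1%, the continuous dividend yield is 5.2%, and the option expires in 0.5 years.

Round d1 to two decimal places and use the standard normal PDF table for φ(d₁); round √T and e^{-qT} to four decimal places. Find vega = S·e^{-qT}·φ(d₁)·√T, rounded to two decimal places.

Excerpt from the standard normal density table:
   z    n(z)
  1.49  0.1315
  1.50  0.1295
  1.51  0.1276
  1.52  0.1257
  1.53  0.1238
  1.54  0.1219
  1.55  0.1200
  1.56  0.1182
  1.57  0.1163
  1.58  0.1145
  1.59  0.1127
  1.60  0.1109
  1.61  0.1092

19.84

σ√T = 0.28 × 0.7071 = 0.1980
d₁ = [ln(240/180) + (0.051 − 0.052 + 0.28²/2)·0.5] / 0.1980 = [0.2877 + 0.0191] / 0.1980 = 1.5495 ≈ 1.55
√T = √0.5 = 0.7071
φ(d₁) = φ(1.55) = 0.1200
exp(−qT) = exp(−0.052·0.5) = 0.9743
vega = S·exp(−qT)·φ(d₁)·√T = 240·0.9743·0.1200·0.7071 = 19.8411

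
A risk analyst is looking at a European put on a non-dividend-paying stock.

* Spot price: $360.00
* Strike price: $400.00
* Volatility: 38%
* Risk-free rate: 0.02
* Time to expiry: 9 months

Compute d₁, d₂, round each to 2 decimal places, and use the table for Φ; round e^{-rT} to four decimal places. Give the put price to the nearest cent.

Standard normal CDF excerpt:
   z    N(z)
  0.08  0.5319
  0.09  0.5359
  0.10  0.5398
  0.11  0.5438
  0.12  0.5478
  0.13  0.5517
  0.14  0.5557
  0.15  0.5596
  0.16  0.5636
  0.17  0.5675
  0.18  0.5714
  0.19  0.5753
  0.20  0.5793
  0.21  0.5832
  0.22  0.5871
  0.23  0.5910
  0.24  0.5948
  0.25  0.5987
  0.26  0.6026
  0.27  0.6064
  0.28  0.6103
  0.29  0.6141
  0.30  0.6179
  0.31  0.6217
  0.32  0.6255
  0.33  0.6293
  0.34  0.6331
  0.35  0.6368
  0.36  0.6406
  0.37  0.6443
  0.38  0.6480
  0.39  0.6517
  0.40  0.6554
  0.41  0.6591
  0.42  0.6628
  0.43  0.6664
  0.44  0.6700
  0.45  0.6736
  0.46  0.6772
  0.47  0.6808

σ√T = 0.38·√0.75 = 0.3291
ln(S/K) + (r + σ²/2)T = ln(360/400) + (0.02 + 0.38²/2)·0.75 = -0.1054 + 0.0692 = -0.0362
d₁ = -0.0362 / 0.3291 = -0.1100 which rounds to -0.11
d₂ = d₁ − σ√T = -0.1100 − 0.3291 = -0.4391 which rounds to -0.44
e^(−rT) = e^(−0.02·0.75) = 0.9851
N(−d₂) = N(0.44) = 0.6700;  N(−d₁) = N(0.11) = 0.5438
P = 400·0.9851·0.6700 − 360·0.5438 = 264.0068 − 195.7680 = 68.2388

$68.24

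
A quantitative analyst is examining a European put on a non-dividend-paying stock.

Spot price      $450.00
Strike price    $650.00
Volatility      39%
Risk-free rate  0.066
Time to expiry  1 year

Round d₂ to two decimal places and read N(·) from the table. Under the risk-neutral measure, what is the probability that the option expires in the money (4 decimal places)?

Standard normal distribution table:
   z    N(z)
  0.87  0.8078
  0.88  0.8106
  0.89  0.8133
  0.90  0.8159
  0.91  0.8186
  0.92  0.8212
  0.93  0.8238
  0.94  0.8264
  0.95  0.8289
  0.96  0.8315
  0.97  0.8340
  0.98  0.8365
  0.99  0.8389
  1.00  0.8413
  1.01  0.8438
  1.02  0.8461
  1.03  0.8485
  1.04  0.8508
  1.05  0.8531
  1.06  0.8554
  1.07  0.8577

0.8340

σ√T = 0.39·√1 = 0.3900
d₁ = [ln(450/650) + (0.066 + ½·0.39²)·1] / (σ√T) = (-0.3677 + 0.1421) / 0.3900 = -0.5787 → -0.58
d₂ = -0.5787 − 0.3900 = -0.9687 → -0.97
Risk-neutral Pr[S_T < K] = N(−d₂) = N(0.97) = 0.8340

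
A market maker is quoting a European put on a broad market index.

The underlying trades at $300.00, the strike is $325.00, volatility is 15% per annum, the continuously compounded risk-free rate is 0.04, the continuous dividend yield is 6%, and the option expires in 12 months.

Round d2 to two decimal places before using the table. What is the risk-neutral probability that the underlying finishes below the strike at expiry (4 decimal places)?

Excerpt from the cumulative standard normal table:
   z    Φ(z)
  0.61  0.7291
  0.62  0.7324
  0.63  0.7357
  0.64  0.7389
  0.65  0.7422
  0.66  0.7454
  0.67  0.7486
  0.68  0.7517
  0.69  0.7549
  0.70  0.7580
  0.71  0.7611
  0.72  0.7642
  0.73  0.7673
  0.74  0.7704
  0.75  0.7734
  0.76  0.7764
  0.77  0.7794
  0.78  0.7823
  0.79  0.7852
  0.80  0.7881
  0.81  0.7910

T = 1;  σ√T = 0.1500
d₁ = [ln(300/325) + (0.04 − 0.06 + 0.15²/2)·1] / 0.1500 = [-0.0800 − 0.0087] / 0.1500 = -0.5920 → -0.59
d₂ = d₁ − σ√T = -0.5920 − 0.1500 = -0.7420 → -0.74
Risk-neutral Pr[S_T < K] = N(−d₂) = N(0.74) = 0.7704

0.7704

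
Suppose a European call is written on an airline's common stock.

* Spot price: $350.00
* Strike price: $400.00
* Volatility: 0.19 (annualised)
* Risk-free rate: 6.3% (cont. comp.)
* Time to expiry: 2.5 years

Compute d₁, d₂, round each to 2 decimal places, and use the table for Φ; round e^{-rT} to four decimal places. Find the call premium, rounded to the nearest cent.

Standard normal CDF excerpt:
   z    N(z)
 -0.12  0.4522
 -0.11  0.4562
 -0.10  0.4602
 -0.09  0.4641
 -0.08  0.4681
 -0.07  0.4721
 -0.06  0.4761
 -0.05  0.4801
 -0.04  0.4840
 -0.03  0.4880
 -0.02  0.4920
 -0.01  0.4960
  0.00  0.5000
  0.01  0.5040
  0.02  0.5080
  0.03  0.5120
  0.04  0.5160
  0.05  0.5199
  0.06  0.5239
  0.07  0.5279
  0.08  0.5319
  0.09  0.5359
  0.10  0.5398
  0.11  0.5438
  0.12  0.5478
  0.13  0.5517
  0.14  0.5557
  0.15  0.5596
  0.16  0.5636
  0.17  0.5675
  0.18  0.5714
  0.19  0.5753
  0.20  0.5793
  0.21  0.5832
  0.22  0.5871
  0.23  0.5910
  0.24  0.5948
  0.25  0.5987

$45.52

T = 2.5;  σ√T = 0.3004
d₁ = [ln(350/400) + (0.063 + ½·0.19²)·2.5] / (σ√T) = (-0.1335 + 0.2026) / 0.3004 = 0.2300 → 0.23
d₂ = 0.2300 − 0.3004 = -0.0704 → -0.07
exp(−rT) = exp(−0.063·2.5) = 0.8543
N(d₁) = N(0.23) = 0.5910;  N(d₂) = N(-0.07) = 0.4721
C = 350·0.5910 − 400·0.8543·0.4721 = 206.8500 − 161.3260 = 45.5240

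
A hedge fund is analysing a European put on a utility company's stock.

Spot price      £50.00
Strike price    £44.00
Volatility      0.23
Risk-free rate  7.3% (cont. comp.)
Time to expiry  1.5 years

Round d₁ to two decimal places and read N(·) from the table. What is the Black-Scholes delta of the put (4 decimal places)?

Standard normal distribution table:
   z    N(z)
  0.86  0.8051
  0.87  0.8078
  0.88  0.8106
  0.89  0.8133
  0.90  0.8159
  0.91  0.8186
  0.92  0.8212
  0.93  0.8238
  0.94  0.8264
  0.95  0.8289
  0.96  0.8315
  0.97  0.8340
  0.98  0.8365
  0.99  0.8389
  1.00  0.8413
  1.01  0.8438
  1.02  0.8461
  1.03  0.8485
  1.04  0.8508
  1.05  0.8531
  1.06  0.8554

T = 1.5;  σ√T = 0.2817
ln(S/K) + (r + σ²/2)T = ln(50/44) + (0.073 + 0.23²/2)·1.5 = 0.1278 + 0.1492 = 0.2770
d₁ = 0.2770 / 0.2817 = 0.9834 → 0.98
N(d₁) = N(0.98) = 0.8365
Δ_put = N(d₁) − 1 = 0.8365 − 1 = -0.1635

-0.1635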